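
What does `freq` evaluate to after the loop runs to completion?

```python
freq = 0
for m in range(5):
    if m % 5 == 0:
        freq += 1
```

Let's trace through this code step by step.

Initialize: freq = 0
Entering loop: for m in range(5):
After iteration 1: m = 0, freq = 1
After iteration 2: m = 1, freq = 1
After iteration 3: m = 2, freq = 1
After iteration 4: m = 3, freq = 1
After iteration 5: m = 4, freq = 1
Loop ends.

Final answer: 1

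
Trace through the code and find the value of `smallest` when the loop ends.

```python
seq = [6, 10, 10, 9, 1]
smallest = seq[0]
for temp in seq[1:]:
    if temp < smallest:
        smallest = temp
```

Let's trace through this code step by step.

Initialize: seq = [6, 10, 10, 9, 1]
Initialize: smallest = 6
Entering loop: for temp in seq[1:]:
After iteration 1: temp = 10, smallest = 6
After iteration 2: temp = 10, smallest = 6
After iteration 3: temp = 9, smallest = 6
After iteration 4: temp = 1, smallest = 1
Loop ends.

Final answer: 1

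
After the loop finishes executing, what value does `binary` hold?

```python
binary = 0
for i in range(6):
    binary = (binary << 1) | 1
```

Let's trace through this code step by step.

Initialize: binary = 0
Entering loop: for i in range(6):
After iteration 1: i = 0, binary = 1
After iteration 2: i = 1, binary = 3
After iteration 3: i = 2, binary = 7
After iteration 4: i = 3, binary = 15
After iteration 5: i = 4, binary = 31
After iteration 6: i = 5, binary = 63
Loop ends.

Final answer: 63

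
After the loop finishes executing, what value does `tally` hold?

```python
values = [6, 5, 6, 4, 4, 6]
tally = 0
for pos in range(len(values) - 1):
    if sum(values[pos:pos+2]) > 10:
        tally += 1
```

Let's trace through this code step by step.

Initialize: values = [6, 5, 6, 4, 4, 6]
Initialize: tally = 0
Entering loop: for pos in range(len(values) - 1):
After iteration 1: pos = 0, tally = 1
After iteration 2: pos = 1, tally = 2
After iteration 3: pos = 2, tally = 2
After iteration 4: pos = 3, tally = 2
After iteration 5: pos = 4, tally = 2
Loop ends.

Final answer: 2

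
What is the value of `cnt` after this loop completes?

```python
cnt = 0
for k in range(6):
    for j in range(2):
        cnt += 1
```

Let's trace through this code step by step.

Initialize: cnt = 0
Entering loop: for k in range(6):
After iteration 1: k = 0, cnt = 2
After iteration 2: k = 1, cnt = 4
After iteration 3: k = 2, cnt = 6
After iteration 4: k = 3, cnt = 8
After iteration 5: k = 4, cnt = 10
After iteration 6: k = 5, cnt = 12
Loop ends.

Final answer: 12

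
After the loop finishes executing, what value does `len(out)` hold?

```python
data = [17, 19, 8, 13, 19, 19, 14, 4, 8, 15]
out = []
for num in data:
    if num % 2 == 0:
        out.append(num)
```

Let's trace through this code step by step.

Initialize: data = [17, 19, 8, 13, 19, 19, 14, 4, 8, 15]
Initialize: out = []
Entering loop: for num in data:
After iteration 1: num = 17, out = []
After iteration 2: num = 19, out = []
After iteration 3: num = 8, out = [8]
After iteration 4: num = 13, out = [8]
After iteration 5: num = 19, out = [8]
After iteration 6: num = 19, out = [8]
After iteration 7: num = 14, out = [8, 14]
After iteration 8: num = 4, out = [8, 14, 4]
After iteration 9: num = 8, out = [8, 14, 4, 8]
After iteration 10: num = 15, out = [8, 14, 4, 8]
Loop ends.
len(out) = 4

Final answer: 4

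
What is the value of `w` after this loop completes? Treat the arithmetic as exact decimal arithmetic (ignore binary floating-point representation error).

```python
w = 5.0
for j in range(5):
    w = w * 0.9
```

Let's trace through this code step by step.

Initialize: w = 5.0
Entering loop: for j in range(5):
After iteration 1: j = 0, w = 4.5
After iteration 2: j = 1, w = 4.05
After iteration 3: j = 2, w = 3.645
After iteration 4: j = 3, w = 3.2805
After iteration 5: j = 4, w = 2.95245
Loop ends.

Final answer: 2.95245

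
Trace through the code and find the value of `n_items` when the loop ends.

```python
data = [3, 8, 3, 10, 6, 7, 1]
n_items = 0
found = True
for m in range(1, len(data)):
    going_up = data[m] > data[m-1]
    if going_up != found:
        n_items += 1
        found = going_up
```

Let's trace through this code step by step.

Initialize: data = [3, 8, 3, 10, 6, 7, 1]
Initialize: n_items = 0
Initialize: found = True
Entering loop: for m in range(1, len(data)):
After iteration 1: m = 1, n_items = 0, found = True, going_up = True
After iteration 2: m = 2, n_items = 1, found = False, going_up = False
After iteration 3: m = 3, n_items = 2, found = True, going_up = True
After iteration 4: m = 4, n_items = 3, found = False, going_up = False
After iteration 5: m = 5, n_items = 4, found = True, going_up = True
After iteration 6: m = 6, n_items = 5, found = False, going_up = False
Loop ends.

Final answer: 5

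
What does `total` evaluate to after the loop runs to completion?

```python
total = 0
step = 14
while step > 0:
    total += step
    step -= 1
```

Let's trace through this code step by step.

Initialize: total = 0
Initialize: step = 14
Entering loop: while step > 0:
After iteration 1: total = 14, step = 13
After iteration 2: total = 27, step = 12
After iteration 3: total = 39, step = 11
After iteration 4: total = 50, step = 10
After iteration 5: total = 60, step = 9
After iteration 6: total = 69, step = 8
After iteration 7: total = 77, step = 7
After iteration 8: total = 84, step = 6
After iteration 9: total = 90, step = 5
After iteration 10: total = 95, step = 4
After iteration 11: total = 99, step = 3
After iteration 12: total = 102, step = 2
After iteration 13: total = 104, step = 1
After iteration 14: total = 105, step = 0
Loop ends.

Final answer: 105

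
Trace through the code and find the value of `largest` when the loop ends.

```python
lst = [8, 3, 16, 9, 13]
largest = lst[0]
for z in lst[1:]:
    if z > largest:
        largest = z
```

Let's trace through this code step by step.

Initialize: lst = [8, 3, 16, 9, 13]
Initialize: largest = 8
Entering loop: for z in lst[1:]:
After iteration 1: z = 3, largest = 8
After iteration 2: z = 16, largest = 16
After iteration 3: z = 9, largest = 16
After iteration 4: z = 13, largest = 16
Loop ends.

Final answer: 16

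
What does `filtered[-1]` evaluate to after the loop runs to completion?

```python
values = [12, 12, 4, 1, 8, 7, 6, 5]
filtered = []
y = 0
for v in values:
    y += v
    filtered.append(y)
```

Let's trace through this code step by step.

Initialize: values = [12, 12, 4, 1, 8, 7, 6, 5]
Initialize: filtered = []
Initialize: y = 0
Entering loop: for v in values:
After iteration 1: v = 12, filtered = [12], y = 12
After iteration 2: v = 12, filtered = [12, 24], y = 24
After iteration 3: v = 4, filtered = [12, 24, 28], y = 28
After iteration 4: v = 1, filtered = [12, 24, 28, 29], y = 29
After iteration 5: v = 8, filtered = [12, 24, 28, 29, 37], y = 37
After iteration 6: v = 7, filtered = [12, 24, 28, 29, 37, 44], y = 44
After iteration 7: v = 6, filtered = [12, 24, 28, 29, 37, 44, 50], y = 50
After iteration 8: v = 5, filtered = [12, 24, 28, 29, 37, 44, 50, 55], y = 55
Loop ends.
filtered[-1] = 55

Final answer: 55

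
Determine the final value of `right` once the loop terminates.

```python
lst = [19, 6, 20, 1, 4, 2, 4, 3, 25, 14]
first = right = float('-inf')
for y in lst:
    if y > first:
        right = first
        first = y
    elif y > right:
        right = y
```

Let's trace through this code step by step.

Initialize: lst = [19, 6, 20, 1, 4, 2, 4, 3, 25, 14]
Initialize: first = -inf
Initialize: right = -inf
Entering loop: for y in lst:
After iteration 1: y = 19, first = 19, right = -inf
After iteration 2: y = 6, first = 19, right = 6
After iteration 3: y = 20, first = 20, right = 19
After iteration 4: y = 1, first = 20, right = 19
After iteration 5: y = 4, first = 20, right = 19
After iteration 6: y = 2, first = 20, right = 19
After iteration 7: y = 4, first = 20, right = 19
After iteration 8: y = 3, first = 20, right = 19
After iteration 9: y = 25, first = 25, right = 20
After iteration 10: y = 14, first = 25, right = 20
Loop ends.

Final answer: 20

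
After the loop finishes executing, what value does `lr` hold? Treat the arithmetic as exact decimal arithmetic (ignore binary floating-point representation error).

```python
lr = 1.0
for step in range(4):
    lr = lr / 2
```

Let's trace through this code step by step.

Initialize: lr = 1.0
Entering loop: for step in range(4):
After iteration 1: step = 0, lr = 0.5
After iteration 2: step = 1, lr = 0.25
After iteration 3: step = 2, lr = 0.125
After iteration 4: step = 3, lr = 0.0625
Loop ends.

Final answer: 0.0625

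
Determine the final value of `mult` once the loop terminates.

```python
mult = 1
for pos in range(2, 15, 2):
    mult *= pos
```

Let's trace through this code step by step.

Initialize: mult = 1
Entering loop: for pos in range(2, 15, 2):
After iteration 1: pos = 2, mult = 2
After iteration 2: pos = 4, mult = 8
After iteration 3: pos = 6, mult = 48
After iteration 4: pos = 8, mult = 384
After iteration 5: pos = 10, mult = 3840
After iteration 6: pos = 12, mult = 46080
After iteration 7: pos = 14, mult = 645120
Loop ends.

Final answer: 645120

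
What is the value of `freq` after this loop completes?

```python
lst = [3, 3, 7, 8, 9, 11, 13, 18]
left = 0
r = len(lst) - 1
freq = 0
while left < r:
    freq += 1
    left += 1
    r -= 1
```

Let's trace through this code step by step.

Initialize: lst = [3, 3, 7, 8, 9, 11, 13, 18]
Initialize: left = 0
Initialize: r = 7
Initialize: freq = 0
Entering loop: while left < r:
After iteration 1: left = 1, r = 6, freq = 1
After iteration 2: left = 2, r = 5, freq = 2
After iteration 3: left = 3, r = 4, freq = 3
After iteration 4: left = 4, r = 3, freq = 4
Loop ends.

Final answer: 4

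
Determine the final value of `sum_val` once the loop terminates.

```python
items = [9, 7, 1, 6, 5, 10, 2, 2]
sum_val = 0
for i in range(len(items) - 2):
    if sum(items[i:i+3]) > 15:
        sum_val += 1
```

Let's trace through this code step by step.

Initialize: items = [9, 7, 1, 6, 5, 10, 2, 2]
Initialize: sum_val = 0
Entering loop: for i in range(len(items) - 2):
After iteration 1: i = 0, sum_val = 1
After iteration 2: i = 1, sum_val = 1
After iteration 3: i = 2, sum_val = 1
After iteration 4: i = 3, sum_val = 2
After iteration 5: i = 4, sum_val = 3
After iteration 6: i = 5, sum_val = 3
Loop ends.

Final answer: 3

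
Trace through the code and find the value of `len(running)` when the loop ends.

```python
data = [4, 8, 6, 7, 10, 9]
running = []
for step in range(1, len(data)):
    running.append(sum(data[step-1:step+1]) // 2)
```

Let's trace through this code step by step.

Initialize: data = [4, 8, 6, 7, 10, 9]
Initialize: running = []
Entering loop: for step in range(1, len(data)):
After iteration 1: step = 1, running = [6]
After iteration 2: step = 2, running = [6, 7]
After iteration 3: step = 3, running = [6, 7, 6]
After iteration 4: step = 4, running = [6, 7, 6, 8]
After iteration 5: step = 5, running = [6, 7, 6, 8, 9]
Loop ends.
len(running) = 5

Final answer: 5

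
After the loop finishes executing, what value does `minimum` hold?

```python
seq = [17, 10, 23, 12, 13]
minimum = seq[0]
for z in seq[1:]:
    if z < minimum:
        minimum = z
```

Let's trace through this code step by step.

Initialize: seq = [17, 10, 23, 12, 13]
Initialize: minimum = 17
Entering loop: for z in seq[1:]:
After iteration 1: z = 10, minimum = 10
After iteration 2: z = 23, minimum = 10
After iteration 3: z = 12, minimum = 10
After iteration 4: z = 13, minimum = 10
Loop ends.

Final answer: 10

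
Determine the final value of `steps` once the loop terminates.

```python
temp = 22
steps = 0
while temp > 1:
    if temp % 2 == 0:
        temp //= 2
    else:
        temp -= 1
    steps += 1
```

Let's trace through this code step by step.

Initialize: temp = 22
Initialize: steps = 0
Entering loop: while temp > 1:
After iteration 1: temp = 11, steps = 1
After iteration 2: temp = 10, steps = 2
After iteration 3: temp = 5, steps = 3
After iteration 4: temp = 4, steps = 4
After iteration 5: temp = 2, steps = 5
After iteration 6: temp = 1, steps = 6
Loop ends.

Final answer: 6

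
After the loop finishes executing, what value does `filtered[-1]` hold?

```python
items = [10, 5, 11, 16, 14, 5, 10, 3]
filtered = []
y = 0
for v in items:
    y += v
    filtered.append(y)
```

Let's trace through this code step by step.

Initialize: items = [10, 5, 11, 16, 14, 5, 10, 3]
Initialize: filtered = []
Initialize: y = 0
Entering loop: for v in items:
After iteration 1: v = 10, filtered = [10], y = 10
After iteration 2: v = 5, filtered = [10, 15], y = 15
After iteration 3: v = 11, filtered = [10, 15, 26], y = 26
After iteration 4: v = 16, filtered = [10, 15, 26, 42], y = 42
After iteration 5: v = 14, filtered = [10, 15, 26, 42, 56], y = 56
After iteration 6: v = 5, filtered = [10, 15, 26, 42, 56, 61], y = 61
After iteration 7: v = 10, filtered = [10, 15, 26, 42, 56, 61, 71], y = 71
After iteration 8: v = 3, filtered = [10, 15, 26, 42, 56, 61, 71, 74], y = 74
Loop ends.
filtered[-1] = 74

Final answer: 74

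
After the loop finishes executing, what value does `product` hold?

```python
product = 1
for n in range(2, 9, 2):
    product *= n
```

Let's trace through this code step by step.

Initialize: product = 1
Entering loop: for n in range(2, 9, 2):
After iteration 1: n = 2, product = 2
After iteration 2: n = 4, product = 8
After iteration 3: n = 6, product = 48
After iteration 4: n = 8, product = 384
Loop ends.

Final answer: 384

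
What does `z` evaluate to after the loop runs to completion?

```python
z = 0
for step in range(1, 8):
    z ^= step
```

Let's trace through this code step by step.

Initialize: z = 0
Entering loop: for step in range(1, 8):
After iteration 1: step = 1, z = 1
After iteration 2: step = 2, z = 3
After iteration 3: step = 3, z = 0
After iteration 4: step = 4, z = 4
After iteration 5: step = 5, z = 1
After iteration 6: step = 6, z = 7
After iteration 7: step = 7, z = 0
Loop ends.

Final answer: 0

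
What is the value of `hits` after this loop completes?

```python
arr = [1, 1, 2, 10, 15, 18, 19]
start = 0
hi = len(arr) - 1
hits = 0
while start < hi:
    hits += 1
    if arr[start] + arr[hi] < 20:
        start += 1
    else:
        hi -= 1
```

Let's trace through this code step by step.

Initialize: arr = [1, 1, 2, 10, 15, 18, 19]
Initialize: start = 0
Initialize: hi = 6
Initialize: hits = 0
Entering loop: while start < hi:
After iteration 1: start = 0, hi = 5, hits = 1
After iteration 2: start = 1, hi = 5, hits = 2
After iteration 3: start = 2, hi = 5, hits = 3
After iteration 4: start = 2, hi = 4, hits = 4
After iteration 5: start = 3, hi = 4, hits = 5
After iteration 6: start = 3, hi = 3, hits = 6
Loop ends.

Final answer: 6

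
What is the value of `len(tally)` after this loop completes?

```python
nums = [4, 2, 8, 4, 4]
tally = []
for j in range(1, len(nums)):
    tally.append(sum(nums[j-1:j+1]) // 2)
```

Let's trace through this code step by step.

Initialize: nums = [4, 2, 8, 4, 4]
Initialize: tally = []
Entering loop: for j in range(1, len(nums)):
After iteration 1: j = 1, tally = [3]
After iteration 2: j = 2, tally = [3, 5]
After iteration 3: j = 3, tally = [3, 5, 6]
After iteration 4: j = 4, tally = [3, 5, 6, 4]
Loop ends.
len(tally) = 4

Final answer: 4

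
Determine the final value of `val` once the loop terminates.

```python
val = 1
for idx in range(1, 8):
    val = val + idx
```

Let's trace through this code step by step.

Initialize: val = 1
Entering loop: for idx in range(1, 8):
After iteration 1: idx = 1, val = 2
After iteration 2: idx = 2, val = 4
After iteration 3: idx = 3, val = 7
After iteration 4: idx = 4, val = 11
After iteration 5: idx = 5, val = 16
After iteration 6: idx = 6, val = 22
After iteration 7: idx = 7, val = 29
Loop ends.

Final answer: 29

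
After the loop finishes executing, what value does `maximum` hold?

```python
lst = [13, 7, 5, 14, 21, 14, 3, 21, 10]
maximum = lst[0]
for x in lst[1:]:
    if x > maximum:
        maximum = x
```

Let's trace through this code step by step.

Initialize: lst = [13, 7, 5, 14, 21, 14, 3, 21, 10]
Initialize: maximum = 13
Entering loop: for x in lst[1:]:
After iteration 1: x = 7, maximum = 13
After iteration 2: x = 5, maximum = 13
After iteration 3: x = 14, maximum = 14
After iteration 4: x = 21, maximum = 21
After iteration 5: x = 14, maximum = 21
After iteration 6: x = 3, maximum = 21
After iteration 7: x = 21, maximum = 21
After iteration 8: x = 10, maximum = 21
Loop ends.

Final answer: 21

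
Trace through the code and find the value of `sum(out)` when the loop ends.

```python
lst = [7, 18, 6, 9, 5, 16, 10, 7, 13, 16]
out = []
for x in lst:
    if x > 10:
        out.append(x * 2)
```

Let's trace through this code step by step.

Initialize: lst = [7, 18, 6, 9, 5, 16, 10, 7, 13, 16]
Initialize: out = []
Entering loop: for x in lst:
After iteration 1: x = 7, out = []
After iteration 2: x = 18, out = [36]
After iteration 3: x = 6, out = [36]
After iteration 4: x = 9, out = [36]
After iteration 5: x = 5, out = [36]
After iteration 6: x = 16, out = [36, 32]
After iteration 7: x = 10, out = [36, 32]
After iteration 8: x = 7, out = [36, 32]
After iteration 9: x = 13, out = [36, 32, 26]
After iteration 10: x = 16, out = [36, 32, 26, 32]
Loop ends.
sum(out) = 126

Final answer: 126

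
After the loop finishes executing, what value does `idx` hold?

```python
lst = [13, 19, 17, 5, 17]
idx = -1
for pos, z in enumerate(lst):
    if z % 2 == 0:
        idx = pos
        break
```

Let's trace through this code step by step.

Initialize: lst = [13, 19, 17, 5, 17]
Initialize: idx = -1
Entering loop: for pos, z in enumerate(lst):
After iteration 1: pos = 0, z = 13, idx = -1
After iteration 2: pos = 1, z = 19, idx = -1
After iteration 3: pos = 2, z = 17, idx = -1
After iteration 4: pos = 3, z = 5, idx = -1
After iteration 5: pos = 4, z = 17, idx = -1
Loop ends.

Final answer: -1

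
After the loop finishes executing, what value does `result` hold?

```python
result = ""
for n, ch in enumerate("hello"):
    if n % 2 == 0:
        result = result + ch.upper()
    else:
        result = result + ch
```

Let's trace through this code step by step.

Initialize: result = ''
Entering loop: for n, ch in enumerate("hello"):
After iteration 1: n = 0, ch = 'h', result = 'H'
After iteration 2: n = 1, ch = 'e', result = 'He'
After iteration 3: n = 2, ch = 'l', result = 'HeL'
After iteration 4: n = 3, ch = 'l', result = 'HeLl'
After iteration 5: n = 4, ch = 'o', result = 'HeLlO'
Loop ends.

Final answer: 'HeLlO'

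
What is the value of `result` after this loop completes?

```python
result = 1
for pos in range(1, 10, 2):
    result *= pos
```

Let's trace through this code step by step.

Initialize: result = 1
Entering loop: for pos in range(1, 10, 2):
After iteration 1: pos = 1, result = 1
After iteration 2: pos = 3, result = 3
After iteration 3: pos = 5, result = 15
After iteration 4: pos = 7, result = 105
After iteration 5: pos = 9, result = 945
Loop ends.

Final answer: 945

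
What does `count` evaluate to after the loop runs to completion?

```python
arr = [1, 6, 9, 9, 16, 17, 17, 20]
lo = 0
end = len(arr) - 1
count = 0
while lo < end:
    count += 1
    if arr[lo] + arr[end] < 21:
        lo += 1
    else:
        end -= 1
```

Let's trace through this code step by step.

Initialize: arr = [1, 6, 9, 9, 16, 17, 17, 20]
Initialize: lo = 0
Initialize: end = 7
Initialize: count = 0
Entering loop: while lo < end:
After iteration 1: lo = 0, end = 6, count = 1
After iteration 2: lo = 1, end = 6, count = 2
After iteration 3: lo = 1, end = 5, count = 3
After iteration 4: lo = 1, end = 4, count = 4
After iteration 5: lo = 1, end = 3, count = 5
After iteration 6: lo = 2, end = 3, count = 6
After iteration 7: lo = 3, end = 3, count = 7
Loop ends.

Final answer: 7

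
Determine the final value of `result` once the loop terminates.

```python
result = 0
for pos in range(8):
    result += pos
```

Let's trace through this code step by step.

Initialize: result = 0
Entering loop: for pos in range(8):
After iteration 1: pos = 0, result = 0
After iteration 2: pos = 1, result = 1
After iteration 3: pos = 2, result = 3
After iteration 4: pos = 3, result = 6
After iteration 5: pos = 4, result = 10
After iteration 6: pos = 5, result = 15
After iteration 7: pos = 6, result = 21
After iteration 8: pos = 7, result = 28
Loop ends.

Final answer: 28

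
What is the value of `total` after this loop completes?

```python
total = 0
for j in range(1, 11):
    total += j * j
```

Let's trace through this code step by step.

Initialize: total = 0
Entering loop: for j in range(1, 11):
After iteration 1: j = 1, total = 1
After iteration 2: j = 2, total = 5
After iteration 3: j = 3, total = 14
After iteration 4: j = 4, total = 30
After iteration 5: j = 5, total = 55
After iteration 6: j = 6, total = 91
After iteration 7: j = 7, total = 140
After iteration 8: j = 8, total = 204
After iteration 9: j = 9, total = 285
After iteration 10: j = 10, total = 385
Loop ends.

Final answer: 385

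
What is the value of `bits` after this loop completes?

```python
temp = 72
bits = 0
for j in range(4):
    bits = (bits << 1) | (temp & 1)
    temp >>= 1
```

Let's trace through this code step by step.

Initialize: temp = 72
Initialize: bits = 0
Entering loop: for j in range(4):
After iteration 1: j = 0, temp = 36, bits = 0
After iteration 2: j = 1, temp = 18, bits = 0
After iteration 3: j = 2, temp = 9, bits = 0
After iteration 4: j = 3, temp = 4, bits = 1
Loop ends.

Final answer: 1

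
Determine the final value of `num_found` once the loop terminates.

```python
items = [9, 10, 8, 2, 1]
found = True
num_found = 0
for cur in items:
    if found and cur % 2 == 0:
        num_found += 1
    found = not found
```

Let's trace through this code step by step.

Initialize: items = [9, 10, 8, 2, 1]
Initialize: found = True
Initialize: num_found = 0
Entering loop: for cur in items:
After iteration 1: cur = 9, found = False, num_found = 0
After iteration 2: cur = 10, found = True, num_found = 0
After iteration 3: cur = 8, found = False, num_found = 1
After iteration 4: cur = 2, found = True, num_found = 1
After iteration 5: cur = 1, found = False, num_found = 1
Loop ends.

Final answer: 1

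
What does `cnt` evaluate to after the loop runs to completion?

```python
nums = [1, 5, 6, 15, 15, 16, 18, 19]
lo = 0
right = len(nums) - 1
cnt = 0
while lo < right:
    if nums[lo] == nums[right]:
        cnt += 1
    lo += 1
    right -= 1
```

Let's trace through this code step by step.

Initialize: nums = [1, 5, 6, 15, 15, 16, 18, 19]
Initialize: lo = 0
Initialize: right = 7
Initialize: cnt = 0
Entering loop: while lo < right:
After iteration 1: lo = 1, right = 6, cnt = 0
After iteration 2: lo = 2, right = 5, cnt = 0
After iteration 3: lo = 3, right = 4, cnt = 0
After iteration 4: lo = 4, right = 3, cnt = 1
Loop ends.

Final answer: 1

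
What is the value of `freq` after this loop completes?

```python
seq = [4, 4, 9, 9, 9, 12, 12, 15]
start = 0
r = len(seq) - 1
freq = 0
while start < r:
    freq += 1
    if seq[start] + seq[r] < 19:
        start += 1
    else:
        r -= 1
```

Let's trace through this code step by step.

Initialize: seq = [4, 4, 9, 9, 9, 12, 12, 15]
Initialize: start = 0
Initialize: r = 7
Initialize: freq = 0
Entering loop: while start < r:
After iteration 1: start = 0, r = 6, freq = 1
After iteration 2: start = 1, r = 6, freq = 2
After iteration 3: start = 2, r = 6, freq = 3
After iteration 4: start = 2, r = 5, freq = 4
After iteration 5: start = 2, r = 4, freq = 5
After iteration 6: start = 3, r = 4, freq = 6
After iteration 7: start = 4, r = 4, freq = 7
Loop ends.

Final answer: 7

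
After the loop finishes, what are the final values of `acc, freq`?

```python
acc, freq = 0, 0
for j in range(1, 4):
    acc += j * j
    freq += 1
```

Let's trace through this code step by step.

Initialize: acc = 0
Initialize: freq = 0
Entering loop: for j in range(1, 4):
After iteration 1: j = 1, acc = 1, freq = 1
After iteration 2: j = 2, acc = 5, freq = 2
After iteration 3: j = 3, acc = 14, freq = 3
Loop ends.

Final answer: 14, 3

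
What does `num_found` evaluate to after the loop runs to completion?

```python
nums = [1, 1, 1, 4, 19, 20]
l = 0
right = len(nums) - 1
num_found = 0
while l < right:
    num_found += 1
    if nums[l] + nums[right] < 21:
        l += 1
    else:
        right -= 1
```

Let's trace through this code step by step.

Initialize: nums = [1, 1, 1, 4, 19, 20]
Initialize: l = 0
Initialize: right = 5
Initialize: num_found = 0
Entering loop: while l < right:
After iteration 1: l = 0, right = 4, num_found = 1
After iteration 2: l = 1, right = 4, num_found = 2
After iteration 3: l = 2, right = 4, num_found = 3
After iteration 4: l = 3, right = 4, num_found = 4
After iteration 5: l = 3, right = 3, num_found = 5
Loop ends.

Final answer: 5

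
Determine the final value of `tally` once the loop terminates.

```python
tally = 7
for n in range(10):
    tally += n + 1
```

Let's trace through this code step by step.

Initialize: tally = 7
Entering loop: for n in range(10):
After iteration 1: n = 0, tally = 8
After iteration 2: n = 1, tally = 10
After iteration 3: n = 2, tally = 13
After iteration 4: n = 3, tally = 17
After iteration 5: n = 4, tally = 22
After iteration 6: n = 5, tally = 28
After iteration 7: n = 6, tally = 35
After iteration 8: n = 7, tally = 43
After iteration 9: n = 8, tally = 52
After iteration 10: n = 9, tally = 62
Loop ends.

Final answer: 62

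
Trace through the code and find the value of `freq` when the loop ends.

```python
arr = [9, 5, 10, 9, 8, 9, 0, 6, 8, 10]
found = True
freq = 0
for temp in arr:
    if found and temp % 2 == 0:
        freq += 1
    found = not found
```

Let's trace through this code step by step.

Initialize: arr = [9, 5, 10, 9, 8, 9, 0, 6, 8, 10]
Initialize: found = True
Initialize: freq = 0
Entering loop: for temp in arr:
After iteration 1: temp = 9, found = False, freq = 0
After iteration 2: temp = 5, found = True, freq = 0
After iteration 3: temp = 10, found = False, freq = 1
After iteration 4: temp = 9, found = True, freq = 1
After iteration 5: temp = 8, found = False, freq = 2
After iteration 6: temp = 9, found = True, freq = 2
After iteration 7: temp = 0, found = False, freq = 3
After iteration 8: temp = 6, found = True, freq = 3
After iteration 9: temp = 8, found = False, freq = 4
After iteration 10: temp = 10, found = True, freq = 4
Loop ends.

Final answer: 4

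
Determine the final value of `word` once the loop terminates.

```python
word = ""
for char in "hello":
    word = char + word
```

Let's trace through this code step by step.

Initialize: word = ''
Entering loop: for char in "hello":
After iteration 1: char = 'h', word = 'h'
After iteration 2: char = 'e', word = 'eh'
After iteration 3: char = 'l', word = 'leh'
After iteration 4: char = 'l', word = 'lleh'
After iteration 5: char = 'o', word = 'olleh'
Loop ends.

Final answer: 'olleh'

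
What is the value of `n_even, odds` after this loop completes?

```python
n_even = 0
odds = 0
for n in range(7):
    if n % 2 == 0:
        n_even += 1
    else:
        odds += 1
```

Let's trace through this code step by step.

Initialize: n_even = 0
Initialize: odds = 0
Entering loop: for n in range(7):
After iteration 1: n = 0, n_even = 1, odds = 0
After iteration 2: n = 1, n_even = 1, odds = 1
After iteration 3: n = 2, n_even = 2, odds = 1
After iteration 4: n = 3, n_even = 2, odds = 2
After iteration 5: n = 4, n_even = 3, odds = 2
After iteration 6: n = 5, n_even = 3, odds = 3
After iteration 7: n = 6, n_even = 4, odds = 3
Loop ends.

Final answer: 4, 3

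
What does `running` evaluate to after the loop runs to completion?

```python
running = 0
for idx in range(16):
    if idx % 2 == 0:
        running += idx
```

Let's trace through this code step by step.

Initialize: running = 0
Entering loop: for idx in range(16):
After iteration 1: idx = 0, running = 0
After iteration 2: idx = 1, running = 0
After iteration 3: idx = 2, running = 2
After iteration 4: idx = 3, running = 2
After iteration 5: idx = 4, running = 6
After iteration 6: idx = 5, running = 6
After iteration 7: idx = 6, running = 12
After iteration 8: idx = 7, running = 12
After iteration 9: idx = 8, running = 20
After iteration 10: idx = 9, running = 20
After iteration 11: idx = 10, running = 30
After iteration 12: idx = 11, running = 30
After iteration 13: idx = 12, running = 42
After iteration 14: idx = 13, running = 42
After iteration 15: idx = 14, running = 56
After iteration 16: idx = 15, running = 56
Loop ends.

Final answer: 56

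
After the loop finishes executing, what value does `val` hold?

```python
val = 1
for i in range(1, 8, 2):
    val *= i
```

Let's trace through this code step by step.

Initialize: val = 1
Entering loop: for i in range(1, 8, 2):
After iteration 1: i = 1, val = 1
After iteration 2: i = 3, val = 3
After iteration 3: i = 5, val = 15
After iteration 4: i = 7, val = 105
Loop ends.

Final answer: 105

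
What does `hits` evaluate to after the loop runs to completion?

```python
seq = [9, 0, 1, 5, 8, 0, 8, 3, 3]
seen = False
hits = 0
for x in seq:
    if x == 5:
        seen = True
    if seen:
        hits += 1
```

Let's trace through this code step by step.

Initialize: seq = [9, 0, 1, 5, 8, 0, 8, 3, 3]
Initialize: seen = False
Initialize: hits = 0
Entering loop: for x in seq:
After iteration 1: x = 9, seen = False, hits = 0
After iteration 2: x = 0, seen = False, hits = 0
After iteration 3: x = 1, seen = False, hits = 0
After iteration 4: x = 5, seen = True, hits = 1
After iteration 5: x = 8, seen = True, hits = 2
After iteration 6: x = 0, seen = True, hits = 3
After iteration 7: x = 8, seen = True, hits = 4
After iteration 8: x = 3, seen = True, hits = 5
After iteration 9: x = 3, seen = True, hits = 6
Loop ends.

Final answer: 6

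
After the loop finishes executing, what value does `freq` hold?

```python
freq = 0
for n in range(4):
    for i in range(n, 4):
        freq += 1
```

Let's trace through this code step by step.

Initialize: freq = 0
Entering loop: for n in range(4):
After iteration 1: n = 0, freq = 4
After iteration 2: n = 1, freq = 7
After iteration 3: n = 2, freq = 9
After iteration 4: n = 3, freq = 10
Loop ends.

Final answer: 10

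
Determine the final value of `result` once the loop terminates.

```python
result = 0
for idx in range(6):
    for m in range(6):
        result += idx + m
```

Let's trace through this code step by step.

Initialize: result = 0
Entering loop: for idx in range(6):
After iteration 1: idx = 0, result = 15
After iteration 2: idx = 1, result = 36
After iteration 3: idx = 2, result = 63
After iteration 4: idx = 3, result = 96
After iteration 5: idx = 4, result = 135
After iteration 6: idx = 5, result = 180
Loop ends.

Final answer: 180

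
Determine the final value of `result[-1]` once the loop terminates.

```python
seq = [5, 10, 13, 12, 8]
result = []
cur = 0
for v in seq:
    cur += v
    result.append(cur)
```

Let's trace through this code step by step.

Initialize: seq = [5, 10, 13, 12, 8]
Initialize: result = []
Initialize: cur = 0
Entering loop: for v in seq:
After iteration 1: v = 5, result = [5], cur = 5
After iteration 2: v = 10, result = [5, 15], cur = 15
After iteration 3: v = 13, result = [5, 15, 28], cur = 28
After iteration 4: v = 12, result = [5, 15, 28, 40], cur = 40
After iteration 5: v = 8, result = [5, 15, 28, 40, 48], cur = 48
Loop ends.
result[-1] = 48

Final answer: 48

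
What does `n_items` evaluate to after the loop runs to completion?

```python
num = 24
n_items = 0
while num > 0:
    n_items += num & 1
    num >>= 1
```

Let's trace through this code step by step.

Initialize: num = 24
Initialize: n_items = 0
Entering loop: while num > 0:
After iteration 1: num = 12, n_items = 0
After iteration 2: num = 6, n_items = 0
After iteration 3: num = 3, n_items = 0
After iteration 4: num = 1, n_items = 1
After iteration 5: num = 0, n_items = 2
Loop ends.

Final answer: 2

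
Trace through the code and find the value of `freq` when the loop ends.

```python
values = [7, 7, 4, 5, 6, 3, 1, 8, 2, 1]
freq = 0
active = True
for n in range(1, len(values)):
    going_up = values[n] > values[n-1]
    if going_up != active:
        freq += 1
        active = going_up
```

Let's trace through this code step by step.

Initialize: values = [7, 7, 4, 5, 6, 3, 1, 8, 2, 1]
Initialize: freq = 0
Initialize: active = True
Entering loop: for n in range(1, len(values)):
After iteration 1: n = 1, freq = 1, active = False, going_up = False
After iteration 2: n = 2, freq = 1, active = False, going_up = False
After iteration 3: n = 3, freq = 2, active = True, going_up = True
After iteration 4: n = 4, freq = 2, active = True, going_up = True
After iteration 5: n = 5, freq = 3, active = False, going_up = False
After iteration 6: n = 6, freq = 3, active = False, going_up = False
After iteration 7: n = 7, freq = 4, active = True, going_up = True
After iteration 8: n = 8, freq = 5, active = False, going_up = False
After iteration 9: n = 9, freq = 5, active = False, going_up = False
Loop ends.

Final answer: 5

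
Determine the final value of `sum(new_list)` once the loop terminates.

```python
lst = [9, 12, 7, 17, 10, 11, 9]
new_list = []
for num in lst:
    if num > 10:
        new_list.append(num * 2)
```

Let's trace through this code step by step.

Initialize: lst = [9, 12, 7, 17, 10, 11, 9]
Initialize: new_list = []
Entering loop: for num in lst:
After iteration 1: num = 9, new_list = []
After iteration 2: num = 12, new_list = [24]
After iteration 3: num = 7, new_list = [24]
After iteration 4: num = 17, new_list = [24, 34]
After iteration 5: num = 10, new_list = [24, 34]
After iteration 6: num = 11, new_list = [24, 34, 22]
After iteration 7: num = 9, new_list = [24, 34, 22]
Loop ends.
sum(new_list) = 80

Final answer: 80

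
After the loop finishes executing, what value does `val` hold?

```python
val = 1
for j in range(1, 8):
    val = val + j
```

Let's trace through this code step by step.

Initialize: val = 1
Entering loop: for j in range(1, 8):
After iteration 1: j = 1, val = 2
After iteration 2: j = 2, val = 4
After iteration 3: j = 3, val = 7
After iteration 4: j = 4, val = 11
After iteration 5: j = 5, val = 16
After iteration 6: j = 6, val = 22
After iteration 7: j = 7, val = 29
Loop ends.

Final answer: 29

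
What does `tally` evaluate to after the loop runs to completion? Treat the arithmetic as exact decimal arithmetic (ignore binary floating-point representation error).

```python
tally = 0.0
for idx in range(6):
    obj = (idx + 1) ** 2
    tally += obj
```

Let's trace through this code step by step.

Initialize: tally = 0.0
Entering loop: for idx in range(6):
After iteration 1: idx = 0, tally = 1.0, obj = 1
After iteration 2: idx = 1, tally = 5.0, obj = 4
After iteration 3: idx = 2, tally = 14.0, obj = 9
After iteration 4: idx = 3, tally = 30.0, obj = 16
After iteration 5: idx = 4, tally = 55.0, obj = 25
After iteration 6: idx = 5, tally = 91.0, obj = 36
Loop ends.

Final answer: 91.0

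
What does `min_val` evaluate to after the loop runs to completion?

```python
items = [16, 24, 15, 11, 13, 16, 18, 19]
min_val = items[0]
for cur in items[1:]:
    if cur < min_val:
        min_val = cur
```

Let's trace through this code step by step.

Initialize: items = [16, 24, 15, 11, 13, 16, 18, 19]
Initialize: min_val = 16
Entering loop: for cur in items[1:]:
After iteration 1: cur = 24, min_val = 16
After iteration 2: cur = 15, min_val = 15
After iteration 3: cur = 11, min_val = 11
After iteration 4: cur = 13, min_val = 11
After iteration 5: cur = 16, min_val = 11
After iteration 6: cur = 18, min_val = 11
After iteration 7: cur = 19, min_val = 11
Loop ends.

Final answer: 11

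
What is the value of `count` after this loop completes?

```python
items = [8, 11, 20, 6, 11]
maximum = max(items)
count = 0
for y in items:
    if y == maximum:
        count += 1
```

Let's trace through this code step by step.

Initialize: items = [8, 11, 20, 6, 11]
Initialize: maximum = 20
Initialize: count = 0
Entering loop: for y in items:
After iteration 1: y = 8, count = 0
After iteration 2: y = 11, count = 0
After iteration 3: y = 20, count = 1
After iteration 4: y = 6, count = 1
After iteration 5: y = 11, count = 1
Loop ends.

Final answer: 1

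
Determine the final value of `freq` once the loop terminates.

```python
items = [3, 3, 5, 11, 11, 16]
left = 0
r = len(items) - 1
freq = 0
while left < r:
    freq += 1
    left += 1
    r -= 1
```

Let's trace through this code step by step.

Initialize: items = [3, 3, 5, 11, 11, 16]
Initialize: left = 0
Initialize: r = 5
Initialize: freq = 0
Entering loop: while left < r:
After iteration 1: left = 1, r = 4, freq = 1
After iteration 2: left = 2, r = 3, freq = 2
After iteration 3: left = 3, r = 2, freq = 3
Loop ends.

Final answer: 3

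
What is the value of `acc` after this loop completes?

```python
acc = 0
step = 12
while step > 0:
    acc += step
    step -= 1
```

Let's trace through this code step by step.

Initialize: acc = 0
Initialize: step = 12
Entering loop: while step > 0:
After iteration 1: acc = 12, step = 11
After iteration 2: acc = 23, step = 10
After iteration 3: acc = 33, step = 9
After iteration 4: acc = 42, step = 8
After iteration 5: acc = 50, step = 7
After iteration 6: acc = 57, step = 6
After iteration 7: acc = 63, step = 5
After iteration 8: acc = 68, step = 4
After iteration 9: acc = 72, step = 3
After iteration 10: acc = 75, step = 2
After iteration 11: acc = 77, step = 1
After iteration 12: acc = 78, step = 0
Loop ends.

Final answer: 78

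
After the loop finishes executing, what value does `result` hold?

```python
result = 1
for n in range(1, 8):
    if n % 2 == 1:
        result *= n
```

Let's trace through this code step by step.

Initialize: result = 1
Entering loop: for n in range(1, 8):
After iteration 1: n = 1, result = 1
After iteration 2: n = 2, result = 1
After iteration 3: n = 3, result = 3
After iteration 4: n = 4, result = 3
After iteration 5: n = 5, result = 15
After iteration 6: n = 6, result = 15
After iteration 7: n = 7, result = 105
Loop ends.

Final answer: 105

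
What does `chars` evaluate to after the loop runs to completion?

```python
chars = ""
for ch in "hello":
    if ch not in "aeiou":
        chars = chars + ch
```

Let's trace through this code step by step.

Initialize: chars = ''
Entering loop: for ch in "hello":
After iteration 1: ch = 'h', chars = 'h'
After iteration 2: ch = 'e', chars = 'h'
After iteration 3: ch = 'l', chars = 'hl'
After iteration 4: ch = 'l', chars = 'hll'
After iteration 5: ch = 'o', chars = 'hll'
Loop ends.

Final answer: 'hll'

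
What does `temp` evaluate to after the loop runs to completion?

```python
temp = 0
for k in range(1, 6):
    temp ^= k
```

Let's trace through this code step by step.

Initialize: temp = 0
Entering loop: for k in range(1, 6):
After iteration 1: k = 1, temp = 1
After iteration 2: k = 2, temp = 3
After iteration 3: k = 3, temp = 0
After iteration 4: k = 4, temp = 4
After iteration 5: k = 5, temp = 1
Loop ends.

Final answer: 1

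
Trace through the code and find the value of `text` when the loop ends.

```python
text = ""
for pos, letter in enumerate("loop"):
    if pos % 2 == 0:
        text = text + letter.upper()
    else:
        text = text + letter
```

Let's trace through this code step by step.

Initialize: text = ''
Entering loop: for pos, letter in enumerate("loop"):
After iteration 1: pos = 0, letter = 'l', text = 'L'
After iteration 2: pos = 1, letter = 'o', text = 'Lo'
After iteration 3: pos = 2, letter = 'o', text = 'LoO'
After iteration 4: pos = 3, letter = 'p', text = 'LoOp'
Loop ends.

Final answer: 'LoOp'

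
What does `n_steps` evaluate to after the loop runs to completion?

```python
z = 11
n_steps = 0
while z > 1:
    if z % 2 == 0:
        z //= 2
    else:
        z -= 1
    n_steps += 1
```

Let's trace through this code step by step.

Initialize: z = 11
Initialize: n_steps = 0
Entering loop: while z > 1:
After iteration 1: z = 10, n_steps = 1
After iteration 2: z = 5, n_steps = 2
After iteration 3: z = 4, n_steps = 3
After iteration 4: z = 2, n_steps = 4
After iteration 5: z = 1, n_steps = 5
Loop ends.

Final answer: 5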